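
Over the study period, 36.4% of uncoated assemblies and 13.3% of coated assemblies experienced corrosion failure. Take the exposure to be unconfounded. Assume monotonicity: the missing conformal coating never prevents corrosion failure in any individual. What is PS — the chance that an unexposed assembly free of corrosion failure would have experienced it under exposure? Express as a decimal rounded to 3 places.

PS ≈ 0.266

p₁ = 0.364, p₀ = 0.133.
Under exogeneity and monotonicity, PS = (p₁ − p₀) / (1 − p₀).
PS = (0.364 − 0.133) / (1 − 0.133) = 0.231 / 0.867 ≈ 0.2664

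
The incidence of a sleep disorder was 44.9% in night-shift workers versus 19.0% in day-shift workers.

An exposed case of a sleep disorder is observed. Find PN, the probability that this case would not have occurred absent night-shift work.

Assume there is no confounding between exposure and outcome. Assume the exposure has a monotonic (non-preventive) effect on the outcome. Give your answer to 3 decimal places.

p₁ = 0.449, p₀ = 0.19.
Under exogeneity and monotonicity, PN = (p₁ − p₀) / p₁.
PN = (0.449 − 0.19) / 0.449 = 0.259 / 0.449 ≈ 0.5768

PN ≈ 0.577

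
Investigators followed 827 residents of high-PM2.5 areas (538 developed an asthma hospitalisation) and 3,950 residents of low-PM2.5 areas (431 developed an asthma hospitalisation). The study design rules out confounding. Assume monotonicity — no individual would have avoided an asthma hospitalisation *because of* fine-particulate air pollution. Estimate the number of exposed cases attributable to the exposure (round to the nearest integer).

p₁ = P(outcome | exposed) = 538/827 = 0.65054
p₀ = P(outcome | unexposed) = 431/3950 = 0.10911
PN = (p₁ − p₀)/p₁ = (0.65054 − 0.10911) / 0.65054 ≈ 0.83227.
Attributable cases ≈ PN × (exposed cases) = 0.83227 × 538 ≈ 447.76.

about 448 cases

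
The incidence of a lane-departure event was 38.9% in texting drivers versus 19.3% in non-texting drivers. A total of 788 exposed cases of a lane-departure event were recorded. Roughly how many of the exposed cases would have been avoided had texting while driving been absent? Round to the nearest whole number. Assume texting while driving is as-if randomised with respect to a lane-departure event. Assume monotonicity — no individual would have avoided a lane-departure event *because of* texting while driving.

about 397 cases

p₁ = 0.389, p₀ = 0.193.
PN = (p₁ − p₀)/p₁ = (0.389 − 0.193) / 0.389 ≈ 0.50386.
Attributable cases ≈ PN × (exposed cases) = 0.50386 × 788 ≈ 397.04.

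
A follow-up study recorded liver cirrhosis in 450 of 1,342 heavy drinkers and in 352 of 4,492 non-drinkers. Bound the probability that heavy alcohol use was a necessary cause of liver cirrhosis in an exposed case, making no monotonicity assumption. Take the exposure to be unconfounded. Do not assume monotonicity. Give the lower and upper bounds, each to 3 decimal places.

0.766 ≤ PN ≤ 1.000

p₁ = P(outcome | exposed) = 450/1342 = 0.33532
p₀ = P(outcome | unexposed) = 352/4492 = 0.078362
Under exogeneity alone the bounds on PN are max{0,(p₁−p₀)/p₁} ≤ PN ≤ min{1,(1−p₀)/p₁}.
  lower = (p₁ − p₀)/p₁ = 0.25696 / 0.33532 ≈ 0.7663
  upper = min{1, (1 − p₀)/p₁} = 0.92164 / 0.33532 ≈ 2.7485 → capped at 1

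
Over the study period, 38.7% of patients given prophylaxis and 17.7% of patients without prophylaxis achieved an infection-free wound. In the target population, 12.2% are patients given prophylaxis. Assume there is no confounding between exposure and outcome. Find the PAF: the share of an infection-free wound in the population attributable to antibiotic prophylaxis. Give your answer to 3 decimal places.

p₁ = 0.387, p₀ = 0.177.
Overall risk P(Y=1) = π·p₁ + (1−π)·p₀ = 0.122×0.387 + 0.878×0.177 = 0.20262.
Under exogeneity, PAF = [P(Y=1) − p₀] / P(Y=1).
PAF = (0.20262 − 0.177) / 0.20262 ≈ 0.1264

PAF ≈ 0.126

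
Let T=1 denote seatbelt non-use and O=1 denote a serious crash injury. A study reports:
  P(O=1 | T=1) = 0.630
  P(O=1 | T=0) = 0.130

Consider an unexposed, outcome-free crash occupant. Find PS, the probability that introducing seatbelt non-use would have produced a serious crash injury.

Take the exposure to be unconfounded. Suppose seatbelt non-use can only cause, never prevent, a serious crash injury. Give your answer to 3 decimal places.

Let p₁ = 0.63, p₀ = 0.13.
Under exogeneity and monotonicity, PS = (p₁ − p₀) / (1 − p₀).
PS = (0.63 − 0.13) / (1 − 0.13) = 0.5 / 0.87 ≈ 0.5747

PS ≈ 0.575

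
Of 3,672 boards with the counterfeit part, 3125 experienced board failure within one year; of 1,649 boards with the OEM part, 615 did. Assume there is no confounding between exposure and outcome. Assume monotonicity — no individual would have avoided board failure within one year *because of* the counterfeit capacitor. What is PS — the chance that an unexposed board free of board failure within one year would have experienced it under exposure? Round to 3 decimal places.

p₁ = P(outcome | exposed) = 3125/3672 = 0.85103
p₀ = P(outcome | unexposed) = 615/1649 = 0.37295
Under exogeneity and monotonicity, PS = (p₁ − p₀) / (1 − p₀).
PS = (0.85103 − 0.37295) / (1 − 0.37295) = 0.47808 / 0.62705 ≈ 0.7624

PS ≈ 0.762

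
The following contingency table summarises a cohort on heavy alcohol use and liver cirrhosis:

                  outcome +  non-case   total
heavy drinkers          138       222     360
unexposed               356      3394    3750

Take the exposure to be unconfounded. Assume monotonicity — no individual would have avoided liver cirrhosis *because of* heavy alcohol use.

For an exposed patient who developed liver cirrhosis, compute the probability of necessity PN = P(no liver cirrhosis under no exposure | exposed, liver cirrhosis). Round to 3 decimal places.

p₁ = P(outcome | exposed) = 138/360 = 0.38333
p₀ = P(outcome | unexposed) = 356/3750 = 0.094933
Under exogeneity and monotonicity, PN = (p₁ − p₀)/p₁.
PN = (0.38333 − 0.094933) / 0.38333 ≈ 0.7523

PN ≈ 0.752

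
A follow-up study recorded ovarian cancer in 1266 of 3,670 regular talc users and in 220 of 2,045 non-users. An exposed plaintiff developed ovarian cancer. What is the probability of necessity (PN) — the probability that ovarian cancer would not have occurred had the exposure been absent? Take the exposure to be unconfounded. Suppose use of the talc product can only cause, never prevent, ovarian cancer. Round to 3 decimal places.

p₁ = P(outcome | exposed) = 1266/3670 = 0.34496
p₀ = P(outcome | unexposed) = 220/2045 = 0.10758
Under exogeneity and monotonicity, PN = (p₁ − p₀) / p₁.
PN = (0.34496 − 0.10758) / 0.34496 = 0.23738 / 0.34496 ≈ 0.6881

PN ≈ 0.688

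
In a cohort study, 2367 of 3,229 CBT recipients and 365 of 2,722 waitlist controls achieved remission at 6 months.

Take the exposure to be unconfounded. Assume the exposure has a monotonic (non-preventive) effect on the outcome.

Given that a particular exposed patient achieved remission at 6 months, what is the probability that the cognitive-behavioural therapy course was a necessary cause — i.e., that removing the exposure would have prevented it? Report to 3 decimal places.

p₁ = P(outcome | exposed) = 2367/3229 = 0.73304
p₀ = P(outcome | unexposed) = 365/2722 = 0.13409
Under exogeneity and monotonicity, PN = (p₁ − p₀) / p₁.
PN = (0.73304 − 0.13409) / 0.73304 = 0.59895 / 0.73304 ≈ 0.8171

PN ≈ 0.817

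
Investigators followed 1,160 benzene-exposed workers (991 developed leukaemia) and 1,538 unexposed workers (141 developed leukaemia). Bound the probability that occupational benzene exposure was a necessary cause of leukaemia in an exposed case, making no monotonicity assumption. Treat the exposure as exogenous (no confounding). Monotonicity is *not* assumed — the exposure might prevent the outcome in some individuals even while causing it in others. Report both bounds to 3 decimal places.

0.893 ≤ PN ≤ 1.000

p₁ = P(outcome | exposed) = 991/1160 = 0.85431
p₀ = P(outcome | unexposed) = 141/1538 = 0.091678
Under exogeneity alone the bounds on PN are max{0,(p₁−p₀)/p₁} ≤ PN ≤ min{1,(1−p₀)/p₁}.
  lower = (p₁ − p₀)/p₁ = 0.76263 / 0.85431 ≈ 0.8927
  upper = min{1, (1 − p₀)/p₁} = 0.90832 / 0.85431 ≈ 1.0632 → capped at 1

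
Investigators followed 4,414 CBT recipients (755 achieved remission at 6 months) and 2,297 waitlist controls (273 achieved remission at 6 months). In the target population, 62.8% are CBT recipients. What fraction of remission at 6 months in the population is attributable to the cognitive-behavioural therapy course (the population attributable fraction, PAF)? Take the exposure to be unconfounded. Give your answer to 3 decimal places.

p₁ = P(outcome | exposed) = 755/4414 = 0.17105
p₀ = P(outcome | unexposed) = 273/2297 = 0.11885
Overall risk P(Y=1) = π·p₁ + (1−π)·p₀ = 0.628×0.17105 + 0.372×0.11885 = 0.15163.
Under exogeneity, PAF = [P(Y=1) − p₀] / P(Y=1).
PAF = (0.15163 − 0.11885) / 0.15163 ≈ 0.2162

PAF ≈ 0.216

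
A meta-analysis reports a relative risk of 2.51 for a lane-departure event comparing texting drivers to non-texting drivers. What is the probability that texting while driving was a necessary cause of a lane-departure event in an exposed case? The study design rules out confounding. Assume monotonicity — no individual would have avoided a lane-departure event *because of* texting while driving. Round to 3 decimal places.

Under exogeneity and monotonicity, PN = (RR − 1) / RR = 1 − 1/RR.
PN = (2.51 − 1) / 2.51 = 1.51 / 2.51 ≈ 0.6016

PN ≈ 0.602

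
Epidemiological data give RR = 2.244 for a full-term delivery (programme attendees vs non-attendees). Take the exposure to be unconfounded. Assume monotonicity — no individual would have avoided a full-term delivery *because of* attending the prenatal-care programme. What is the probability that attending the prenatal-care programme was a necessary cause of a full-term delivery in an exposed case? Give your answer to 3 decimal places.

PN ≈ 0.554

Under exogeneity and monotonicity, PN = (RR − 1) / RR = 1 − 1/RR.
PN = (2.244 − 1) / 2.244 = 1.244 / 2.244 ≈ 0.5544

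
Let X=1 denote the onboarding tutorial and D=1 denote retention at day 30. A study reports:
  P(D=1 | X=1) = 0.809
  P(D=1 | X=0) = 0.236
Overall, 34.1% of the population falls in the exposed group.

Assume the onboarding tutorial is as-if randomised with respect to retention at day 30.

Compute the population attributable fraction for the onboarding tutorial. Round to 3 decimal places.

PAF ≈ 0.453

Let p₁ = 0.809, p₀ = 0.236.
Overall risk P(Y=1) = π·p₁ + (1−π)·p₀ = 0.341×0.809 + 0.659×0.236 = 0.43139.
Under exogeneity, PAF = [P(Y=1) − p₀] / P(Y=1).
PAF = (0.43139 − 0.236) / 0.43139 ≈ 0.4529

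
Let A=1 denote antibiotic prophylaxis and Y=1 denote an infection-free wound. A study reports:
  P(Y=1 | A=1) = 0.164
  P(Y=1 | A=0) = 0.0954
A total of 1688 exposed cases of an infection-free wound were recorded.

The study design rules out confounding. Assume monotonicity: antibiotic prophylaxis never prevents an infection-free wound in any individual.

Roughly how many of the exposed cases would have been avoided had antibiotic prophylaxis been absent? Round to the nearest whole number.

Let p₁ = 0.164, p₀ = 0.0954.
PN = (p₁ − p₀)/p₁ = (0.164 − 0.0954) / 0.164 ≈ 0.41829.
Attributable cases ≈ PN × (exposed cases) = 0.41829 × 1688 ≈ 706.08.

about 706 cases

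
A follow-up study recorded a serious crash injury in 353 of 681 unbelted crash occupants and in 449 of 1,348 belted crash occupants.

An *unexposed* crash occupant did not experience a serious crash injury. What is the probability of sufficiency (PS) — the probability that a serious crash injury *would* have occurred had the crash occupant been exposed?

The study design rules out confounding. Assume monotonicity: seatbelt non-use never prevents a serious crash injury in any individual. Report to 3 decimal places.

PS ≈ 0.278

p₁ = P(outcome | exposed) = 353/681 = 0.51836
p₀ = P(outcome | unexposed) = 449/1348 = 0.33309
Under exogeneity and monotonicity, PS = (p₁ − p₀) / (1 − p₀).
PS = (0.51836 − 0.33309) / (1 − 0.33309) = 0.18527 / 0.66691 ≈ 0.2778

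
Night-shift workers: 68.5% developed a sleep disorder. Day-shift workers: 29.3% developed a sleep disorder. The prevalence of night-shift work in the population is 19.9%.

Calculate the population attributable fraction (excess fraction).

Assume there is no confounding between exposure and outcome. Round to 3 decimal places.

p₁ = 0.685, p₀ = 0.293.
Overall risk P(Y=1) = π·p₁ + (1−π)·p₀ = 0.199×0.685 + 0.801×0.293 = 0.37101.
Under exogeneity, PAF = [P(Y=1) − p₀] / P(Y=1).
PAF = (0.37101 − 0.293) / 0.37101 ≈ 0.2103

PAF ≈ 0.210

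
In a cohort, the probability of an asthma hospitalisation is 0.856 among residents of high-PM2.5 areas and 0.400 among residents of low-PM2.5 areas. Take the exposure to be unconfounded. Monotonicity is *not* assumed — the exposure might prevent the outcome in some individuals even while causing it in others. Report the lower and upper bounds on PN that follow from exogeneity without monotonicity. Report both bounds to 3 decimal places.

0.533 ≤ PN ≤ 0.701

Let p₁ = 0.856, p₀ = 0.4.
Under exogeneity alone the bounds on PN are max{0,(p₁−p₀)/p₁} ≤ PN ≤ min{1,(1−p₀)/p₁}.
  lower = (p₁ − p₀)/p₁ = 0.456 / 0.856 ≈ 0.5327
  upper = min{1, (1 − p₀)/p₁} = 0.6 / 0.856 ≈ 0.7009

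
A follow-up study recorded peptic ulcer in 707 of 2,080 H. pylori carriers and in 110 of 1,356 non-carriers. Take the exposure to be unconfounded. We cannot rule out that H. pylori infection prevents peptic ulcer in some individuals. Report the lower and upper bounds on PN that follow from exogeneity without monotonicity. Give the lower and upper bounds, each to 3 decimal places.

p₁ = P(outcome | exposed) = 707/2080 = 0.3399
p₀ = P(outcome | unexposed) = 110/1356 = 0.081121
Under exogeneity alone the bounds on PN are max{0,(p₁−p₀)/p₁} ≤ PN ≤ min{1,(1−p₀)/p₁}.
  lower = (p₁ − p₀)/p₁ = 0.25878 / 0.3399 ≈ 0.7613
  upper = min{1, (1 − p₀)/p₁} = 0.91888 / 0.3399 ≈ 2.7033 → capped at 1

0.761 ≤ PN ≤ 1.000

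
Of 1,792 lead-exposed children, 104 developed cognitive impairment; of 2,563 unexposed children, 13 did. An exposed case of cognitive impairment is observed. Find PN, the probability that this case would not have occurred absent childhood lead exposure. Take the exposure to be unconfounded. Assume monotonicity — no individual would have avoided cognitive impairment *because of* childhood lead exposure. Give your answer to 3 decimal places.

p₁ = P(outcome | exposed) = 104/1792 = 0.058036
p₀ = P(outcome | unexposed) = 13/2563 = 0.0050722
Under exogeneity and monotonicity, PN = (p₁ − p₀) / p₁.
PN = (0.058036 − 0.0050722) / 0.058036 = 0.052964 / 0.058036 ≈ 0.9126

PN ≈ 0.913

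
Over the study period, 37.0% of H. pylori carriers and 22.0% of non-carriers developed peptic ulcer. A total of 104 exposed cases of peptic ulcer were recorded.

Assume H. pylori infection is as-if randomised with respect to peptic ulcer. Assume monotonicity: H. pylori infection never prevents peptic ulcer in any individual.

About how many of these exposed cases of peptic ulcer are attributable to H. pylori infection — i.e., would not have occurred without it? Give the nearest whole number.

about 42 cases

p₁ = 0.37, p₀ = 0.22.
PN = (p₁ − p₀)/p₁ = (0.37 − 0.22) / 0.37 ≈ 0.40541.
Attributable cases ≈ PN × (exposed cases) = 0.40541 × 104 ≈ 42.16.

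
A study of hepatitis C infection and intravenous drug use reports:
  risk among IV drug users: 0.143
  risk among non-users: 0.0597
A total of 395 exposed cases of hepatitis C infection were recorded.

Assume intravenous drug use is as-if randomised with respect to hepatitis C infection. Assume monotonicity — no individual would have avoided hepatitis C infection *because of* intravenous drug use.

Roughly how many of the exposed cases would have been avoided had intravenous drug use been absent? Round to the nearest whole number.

about 230 cases

Let p₁ = 0.143, p₀ = 0.0597.
PN = (p₁ − p₀)/p₁ = (0.143 − 0.0597) / 0.143 ≈ 0.58252.
Attributable cases ≈ PN × (exposed cases) = 0.58252 × 395 ≈ 230.09.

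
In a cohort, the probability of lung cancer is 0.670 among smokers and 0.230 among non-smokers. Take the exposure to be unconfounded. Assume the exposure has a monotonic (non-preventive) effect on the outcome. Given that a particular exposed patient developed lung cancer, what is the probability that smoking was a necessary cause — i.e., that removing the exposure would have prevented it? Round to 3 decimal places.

Let p₁ = 0.67, p₀ = 0.23.
Under exogeneity and monotonicity, PN = (p₁ − p₀) / p₁.
PN = (0.67 − 0.23) / 0.67 = 0.44 / 0.67 ≈ 0.6567

PN ≈ 0.657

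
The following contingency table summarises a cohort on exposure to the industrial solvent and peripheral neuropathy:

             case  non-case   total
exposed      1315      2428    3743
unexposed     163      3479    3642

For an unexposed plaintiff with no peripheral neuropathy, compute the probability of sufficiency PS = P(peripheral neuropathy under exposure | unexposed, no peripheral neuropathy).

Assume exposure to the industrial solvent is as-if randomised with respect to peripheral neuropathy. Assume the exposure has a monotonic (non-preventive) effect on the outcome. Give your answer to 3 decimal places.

PS ≈ 0.321

p₁ = P(outcome | exposed) = 1315/3743 = 0.35132
p₀ = P(outcome | unexposed) = 163/3642 = 0.044756
Under exogeneity and monotonicity, PS = (p₁ − p₀) / (1 − p₀).
PS = (0.35132 − 0.044756) / (1 − 0.044756) = 0.30657 / 0.95524 ≈ 0.3209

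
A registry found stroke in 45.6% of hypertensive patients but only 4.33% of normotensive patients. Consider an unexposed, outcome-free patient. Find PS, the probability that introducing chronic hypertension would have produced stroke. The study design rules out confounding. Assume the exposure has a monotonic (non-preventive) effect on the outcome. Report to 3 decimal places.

p₁ = 0.456, p₀ = 0.0433.
Under exogeneity and monotonicity, PS = (p₁ − p₀) / (1 − p₀).
PS = (0.456 − 0.0433) / (1 − 0.0433) = 0.4127 / 0.9567 ≈ 0.4314

PS ≈ 0.431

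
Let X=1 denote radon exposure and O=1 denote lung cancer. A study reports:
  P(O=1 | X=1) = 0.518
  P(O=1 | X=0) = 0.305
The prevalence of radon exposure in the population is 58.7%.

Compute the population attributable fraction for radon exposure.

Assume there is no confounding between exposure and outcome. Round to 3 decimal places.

Let p₁ = 0.518, p₀ = 0.305.
Overall risk P(Y=1) = π·p₁ + (1−π)·p₀ = 0.587×0.518 + 0.413×0.305 = 0.43003.
Under exogeneity, PAF = [P(Y=1) − p₀] / P(Y=1).
PAF = (0.43003 − 0.305) / 0.43003 ≈ 0.2907

PAF ≈ 0.291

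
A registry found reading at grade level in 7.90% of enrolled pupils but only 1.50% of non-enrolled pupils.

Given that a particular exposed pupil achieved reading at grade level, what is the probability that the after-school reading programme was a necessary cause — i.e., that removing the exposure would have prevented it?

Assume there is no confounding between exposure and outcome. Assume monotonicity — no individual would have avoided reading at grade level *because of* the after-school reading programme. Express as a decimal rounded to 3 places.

p₁ = 0.079, p₀ = 0.015.
Under exogeneity and monotonicity, PN = (p₁ − p₀) / p₁.
PN = (0.079 − 0.015) / 0.079 = 0.064 / 0.079 ≈ 0.8101

PN ≈ 0.810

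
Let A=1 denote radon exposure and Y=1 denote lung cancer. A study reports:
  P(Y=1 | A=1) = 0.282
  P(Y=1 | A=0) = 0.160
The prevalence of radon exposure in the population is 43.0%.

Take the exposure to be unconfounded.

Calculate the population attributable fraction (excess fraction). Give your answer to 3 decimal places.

Let p₁ = 0.282, p₀ = 0.16.
Overall risk P(Y=1) = π·p₁ + (1−π)·p₀ = 0.43×0.282 + 0.57×0.16 = 0.21246.
Under exogeneity, PAF = [P(Y=1) − p₀] / P(Y=1).
PAF = (0.21246 − 0.16) / 0.21246 ≈ 0.2469

PAF ≈ 0.247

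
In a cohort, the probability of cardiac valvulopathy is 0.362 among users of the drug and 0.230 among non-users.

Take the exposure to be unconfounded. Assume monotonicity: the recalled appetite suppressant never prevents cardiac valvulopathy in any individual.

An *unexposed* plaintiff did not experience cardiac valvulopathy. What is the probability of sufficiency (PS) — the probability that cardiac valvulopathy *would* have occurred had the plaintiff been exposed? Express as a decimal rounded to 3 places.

Let p₁ = 0.362, p₀ = 0.23.
Under exogeneity and monotonicity, PS = (p₁ − p₀) / (1 − p₀).
PS = (0.362 − 0.23) / (1 − 0.23) = 0.132 / 0.77 ≈ 0.1714

PS ≈ 0.171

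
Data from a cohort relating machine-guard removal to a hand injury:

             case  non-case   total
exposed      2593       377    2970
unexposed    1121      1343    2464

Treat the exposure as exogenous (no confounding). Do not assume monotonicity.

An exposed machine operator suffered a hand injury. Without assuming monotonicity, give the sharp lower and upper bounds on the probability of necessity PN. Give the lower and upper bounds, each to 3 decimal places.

p₁ = P(outcome | exposed) = 2593/2970 = 0.87306
p₀ = P(outcome | unexposed) = 1121/2464 = 0.45495
Under exogeneity alone the bounds on PN are max{0,(p₁−p₀)/p₁} ≤ PN ≤ min{1,(1−p₀)/p₁}.
  lower = (p₁ − p₀)/p₁ = 0.41811 / 0.87306 ≈ 0.4789
  upper = min{1, (1 − p₀)/p₁} = 0.54505 / 0.87306 ≈ 0.6243

0.479 ≤ PN ≤ 0.624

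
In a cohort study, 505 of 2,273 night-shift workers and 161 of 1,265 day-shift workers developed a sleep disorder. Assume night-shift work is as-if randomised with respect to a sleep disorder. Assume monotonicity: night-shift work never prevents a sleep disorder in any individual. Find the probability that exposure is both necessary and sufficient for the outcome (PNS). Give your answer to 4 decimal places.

p₁ = P(outcome | exposed) = 505/2273 = 0.22217
p₀ = P(outcome | unexposed) = 161/1265 = 0.12727
Under exogeneity and monotonicity, PNS = p₁ − p₀.
PNS = 0.22217 − 0.12727 = 0.094901

PNS ≈ 0.0949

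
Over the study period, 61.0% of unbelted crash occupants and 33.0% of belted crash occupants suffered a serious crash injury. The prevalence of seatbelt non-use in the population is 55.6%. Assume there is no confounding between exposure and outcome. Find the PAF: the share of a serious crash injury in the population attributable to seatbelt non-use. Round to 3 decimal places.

PAF ≈ 0.321

p₁ = 0.61, p₀ = 0.33.
Overall risk P(Y=1) = π·p₁ + (1−π)·p₀ = 0.556×0.61 + 0.444×0.33 = 0.48568.
Under exogeneity, PAF = [P(Y=1) − p₀] / P(Y=1).
PAF = (0.48568 − 0.33) / 0.48568 ≈ 0.3205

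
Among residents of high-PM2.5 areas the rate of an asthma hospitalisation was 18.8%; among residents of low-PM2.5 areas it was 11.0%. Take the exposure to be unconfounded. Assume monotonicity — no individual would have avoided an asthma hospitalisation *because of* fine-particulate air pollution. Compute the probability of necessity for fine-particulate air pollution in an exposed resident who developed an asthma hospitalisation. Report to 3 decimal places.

p₁ = 0.188, p₀ = 0.11.
Under exogeneity and monotonicity, PN = (p₁ − p₀) / p₁.
PN = (0.188 − 0.11) / 0.188 = 0.078 / 0.188 ≈ 0.4149

PN ≈ 0.415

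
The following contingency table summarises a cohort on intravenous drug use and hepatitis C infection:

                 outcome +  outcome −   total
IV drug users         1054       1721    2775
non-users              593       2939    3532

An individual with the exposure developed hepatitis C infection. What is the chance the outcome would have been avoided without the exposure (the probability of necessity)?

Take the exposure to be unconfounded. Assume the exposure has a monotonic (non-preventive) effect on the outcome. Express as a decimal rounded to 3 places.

p₁ = P(outcome | exposed) = 1054/2775 = 0.37982
p₀ = P(outcome | unexposed) = 593/3532 = 0.16789
Under exogeneity and monotonicity, PN = (p₁ − p₀)/p₁.
PN = (0.37982 − 0.16789) / 0.37982 ≈ 0.5580

PN ≈ 0.558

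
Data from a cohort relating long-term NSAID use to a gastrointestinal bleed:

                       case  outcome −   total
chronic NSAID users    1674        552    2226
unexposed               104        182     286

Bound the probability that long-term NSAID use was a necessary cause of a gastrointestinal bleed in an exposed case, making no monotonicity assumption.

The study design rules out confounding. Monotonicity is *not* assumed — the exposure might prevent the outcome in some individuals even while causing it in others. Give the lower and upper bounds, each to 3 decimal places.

p₁ = P(outcome | exposed) = 1674/2226 = 0.75202
p₀ = P(outcome | unexposed) = 104/286 = 0.36364
Under exogeneity alone the bounds on PN are max{0,(p₁−p₀)/p₁} ≤ PN ≤ min{1,(1−p₀)/p₁}.
  lower = (p₁ − p₀)/p₁ = 0.38839 / 0.75202 ≈ 0.5165
  upper = min{1, (1 − p₀)/p₁} = 0.63636 / 0.75202 ≈ 0.8462

0.516 ≤ PN ≤ 0.846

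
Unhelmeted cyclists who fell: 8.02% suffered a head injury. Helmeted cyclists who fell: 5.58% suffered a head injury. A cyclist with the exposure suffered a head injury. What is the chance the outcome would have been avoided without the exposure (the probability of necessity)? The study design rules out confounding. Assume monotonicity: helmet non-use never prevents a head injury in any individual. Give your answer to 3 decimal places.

p₁ = 0.0802, p₀ = 0.0558.
Under exogeneity and monotonicity, PN = (p₁ − p₀) / p₁.
PN = (0.0802 − 0.0558) / 0.0802 = 0.0244 / 0.0802 ≈ 0.3042

PN ≈ 0.304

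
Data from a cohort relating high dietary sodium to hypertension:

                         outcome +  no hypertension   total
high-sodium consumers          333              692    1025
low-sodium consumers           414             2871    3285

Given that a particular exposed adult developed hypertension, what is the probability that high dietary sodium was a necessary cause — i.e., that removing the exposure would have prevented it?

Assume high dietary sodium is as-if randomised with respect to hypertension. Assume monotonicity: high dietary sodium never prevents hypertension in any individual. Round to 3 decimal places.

p₁ = P(outcome | exposed) = 333/1025 = 0.32488
p₀ = P(outcome | unexposed) = 414/3285 = 0.12603
Under exogeneity and monotonicity, PN = (p₁ − p₀)/p₁.
PN = (0.32488 − 0.12603) / 0.32488 ≈ 0.6121

PN ≈ 0.612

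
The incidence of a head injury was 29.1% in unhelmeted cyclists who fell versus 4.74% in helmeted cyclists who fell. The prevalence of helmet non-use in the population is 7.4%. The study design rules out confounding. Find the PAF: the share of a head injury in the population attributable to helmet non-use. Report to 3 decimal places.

PAF ≈ 0.276

p₁ = 0.291, p₀ = 0.0474.
Overall risk P(Y=1) = π·p₁ + (1−π)·p₀ = 0.074×0.291 + 0.926×0.0474 = 0.065426.
Under exogeneity, PAF = [P(Y=1) − p₀] / P(Y=1).
PAF = (0.065426 − 0.0474) / 0.065426 ≈ 0.2755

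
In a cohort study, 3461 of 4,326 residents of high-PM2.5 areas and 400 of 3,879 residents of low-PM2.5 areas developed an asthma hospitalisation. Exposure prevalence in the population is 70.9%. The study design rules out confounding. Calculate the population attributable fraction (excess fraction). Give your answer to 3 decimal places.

PAF ≈ 0.827

p₁ = P(outcome | exposed) = 3461/4326 = 0.80005
p₀ = P(outcome | unexposed) = 400/3879 = 0.10312
Overall risk P(Y=1) = π·p₁ + (1−π)·p₀ = 0.709×0.80005 + 0.291×0.10312 = 0.59724.
Under exogeneity, PAF = [P(Y=1) − p₀] / P(Y=1).
PAF = (0.59724 − 0.10312) / 0.59724 ≈ 0.8273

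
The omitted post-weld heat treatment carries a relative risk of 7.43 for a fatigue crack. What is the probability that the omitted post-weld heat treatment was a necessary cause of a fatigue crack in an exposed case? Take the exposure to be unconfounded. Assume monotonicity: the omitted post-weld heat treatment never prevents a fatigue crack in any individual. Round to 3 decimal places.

Under exogeneity and monotonicity, PN = (RR − 1) / RR = 1 − 1/RR.
PN = (7.43 − 1) / 7.43 = 6.43 / 7.43 ≈ 0.8654

PN ≈ 0.865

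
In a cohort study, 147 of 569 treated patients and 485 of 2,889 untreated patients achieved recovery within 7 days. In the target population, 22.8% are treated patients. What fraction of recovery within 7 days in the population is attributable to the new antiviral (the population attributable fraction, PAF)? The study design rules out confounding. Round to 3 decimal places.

PAF ≈ 0.109

p₁ = P(outcome | exposed) = 147/569 = 0.25835
p₀ = P(outcome | unexposed) = 485/2889 = 0.16788
Overall risk P(Y=1) = π·p₁ + (1−π)·p₀ = 0.228×0.25835 + 0.772×0.16788 = 0.18851.
Under exogeneity, PAF = [P(Y=1) − p₀] / P(Y=1).
PAF = (0.18851 − 0.16788) / 0.18851 ≈ 0.1094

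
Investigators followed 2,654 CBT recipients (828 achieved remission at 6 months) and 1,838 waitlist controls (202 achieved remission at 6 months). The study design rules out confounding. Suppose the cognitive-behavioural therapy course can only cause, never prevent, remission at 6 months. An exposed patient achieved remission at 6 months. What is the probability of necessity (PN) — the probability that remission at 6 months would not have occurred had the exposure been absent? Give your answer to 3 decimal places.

p₁ = P(outcome | exposed) = 828/2654 = 0.31198
p₀ = P(outcome | unexposed) = 202/1838 = 0.1099
Under exogeneity and monotonicity, PN = (p₁ − p₀) / p₁.
PN = (0.31198 − 0.1099) / 0.31198 = 0.20208 / 0.31198 ≈ 0.6477

PN ≈ 0.648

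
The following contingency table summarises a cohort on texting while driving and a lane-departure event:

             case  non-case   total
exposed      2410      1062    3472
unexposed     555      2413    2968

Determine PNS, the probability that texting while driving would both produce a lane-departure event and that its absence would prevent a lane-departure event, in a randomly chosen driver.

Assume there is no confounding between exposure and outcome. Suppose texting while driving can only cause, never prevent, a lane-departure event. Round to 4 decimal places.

PNS ≈ 0.5071

p₁ = P(outcome | exposed) = 2410/3472 = 0.69412
p₀ = P(outcome | unexposed) = 555/2968 = 0.18699
Under exogeneity and monotonicity, PNS = p₁ − p₀.
PNS = 0.69412 − 0.18699 = 0.50713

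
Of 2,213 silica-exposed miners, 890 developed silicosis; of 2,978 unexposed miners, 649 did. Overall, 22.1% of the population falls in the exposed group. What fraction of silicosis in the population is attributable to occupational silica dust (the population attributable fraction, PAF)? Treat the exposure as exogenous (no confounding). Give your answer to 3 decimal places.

p₁ = P(outcome | exposed) = 890/2213 = 0.40217
p₀ = P(outcome | unexposed) = 649/2978 = 0.21793
Overall risk P(Y=1) = π·p₁ + (1−π)·p₀ = 0.221×0.40217 + 0.779×0.21793 = 0.25865.
Under exogeneity, PAF = [P(Y=1) − p₀] / P(Y=1).
PAF = (0.25865 − 0.21793) / 0.25865 ≈ 0.1574

PAF ≈ 0.157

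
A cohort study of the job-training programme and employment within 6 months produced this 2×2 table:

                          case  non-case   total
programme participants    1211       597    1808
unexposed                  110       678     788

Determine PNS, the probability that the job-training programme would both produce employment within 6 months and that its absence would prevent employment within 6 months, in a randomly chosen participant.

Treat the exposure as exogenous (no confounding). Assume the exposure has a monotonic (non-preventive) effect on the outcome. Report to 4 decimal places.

PNS ≈ 0.5302

p₁ = P(outcome | exposed) = 1211/1808 = 0.6698
p₀ = P(outcome | unexposed) = 110/788 = 0.13959
Under exogeneity and monotonicity, PNS = p₁ − p₀.
PNS = 0.6698 − 0.13959 = 0.53021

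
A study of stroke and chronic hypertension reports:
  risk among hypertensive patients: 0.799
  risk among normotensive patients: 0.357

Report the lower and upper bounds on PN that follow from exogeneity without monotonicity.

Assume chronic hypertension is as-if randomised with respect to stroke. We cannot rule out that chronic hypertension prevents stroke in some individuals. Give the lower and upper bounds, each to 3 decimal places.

Let p₁ = 0.799, p₀ = 0.357.
Under exogeneity alone the bounds on PN are max{0,(p₁−p₀)/p₁} ≤ PN ≤ min{1,(1−p₀)/p₁}.
  lower = (p₁ − p₀)/p₁ = 0.442 / 0.799 ≈ 0.5532
  upper = min{1, (1 − p₀)/p₁} = 0.643 / 0.799 ≈ 0.8048

0.553 ≤ PN ≤ 0.805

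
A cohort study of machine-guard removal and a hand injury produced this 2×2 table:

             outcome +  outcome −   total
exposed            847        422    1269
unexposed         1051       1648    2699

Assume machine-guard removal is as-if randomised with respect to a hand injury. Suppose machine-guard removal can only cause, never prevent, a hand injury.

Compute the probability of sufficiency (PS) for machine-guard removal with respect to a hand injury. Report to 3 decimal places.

PS ≈ 0.455

p₁ = P(outcome | exposed) = 847/1269 = 0.66745
p₀ = P(outcome | unexposed) = 1051/2699 = 0.3894
Under exogeneity and monotonicity, PS = (p₁ − p₀)/(1 − p₀).
PS = (0.66745 − 0.3894) / 0.6106 ≈ 0.4554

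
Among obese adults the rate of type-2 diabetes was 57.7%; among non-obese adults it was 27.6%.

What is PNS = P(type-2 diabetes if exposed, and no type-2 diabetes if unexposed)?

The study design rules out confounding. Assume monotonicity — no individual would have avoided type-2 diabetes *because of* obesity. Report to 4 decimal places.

p₁ = 0.577, p₀ = 0.276.
Under exogeneity and monotonicity, PNS = p₁ − p₀.
PNS = 0.577 − 0.276 = 0.301

PNS ≈ 0.3010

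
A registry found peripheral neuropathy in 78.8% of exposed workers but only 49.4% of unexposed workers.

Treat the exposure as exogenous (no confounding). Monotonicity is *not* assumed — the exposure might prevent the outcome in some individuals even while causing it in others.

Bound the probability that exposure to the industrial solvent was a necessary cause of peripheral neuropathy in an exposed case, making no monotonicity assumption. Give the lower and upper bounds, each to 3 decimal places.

0.373 ≤ PN ≤ 0.642

p₁ = 0.788, p₀ = 0.494.
Under exogeneity alone the bounds on PN are max{0,(p₁−p₀)/p₁} ≤ PN ≤ min{1,(1−p₀)/p₁}.
  lower = (p₁ − p₀)/p₁ = 0.294 / 0.788 ≈ 0.3731
  upper = min{1, (1 − p₀)/p₁} = 0.506 / 0.788 ≈ 0.6421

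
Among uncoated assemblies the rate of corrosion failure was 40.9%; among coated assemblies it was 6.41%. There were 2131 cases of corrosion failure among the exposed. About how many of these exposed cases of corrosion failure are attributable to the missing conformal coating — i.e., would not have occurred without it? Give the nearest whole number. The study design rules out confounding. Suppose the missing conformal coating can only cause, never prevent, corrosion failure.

p₁ = 0.409, p₀ = 0.0641.
PN = (p₁ − p₀)/p₁ = (0.409 − 0.0641) / 0.409 ≈ 0.84328.
Attributable cases ≈ PN × (exposed cases) = 0.84328 × 2131 ≈ 1797.02.

about 1797 cases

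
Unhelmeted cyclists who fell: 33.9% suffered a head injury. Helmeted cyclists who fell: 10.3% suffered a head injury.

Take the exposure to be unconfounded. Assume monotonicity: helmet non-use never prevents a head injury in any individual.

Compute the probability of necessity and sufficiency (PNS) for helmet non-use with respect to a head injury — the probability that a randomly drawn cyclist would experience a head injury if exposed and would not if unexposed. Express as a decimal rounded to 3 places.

p₁ = 0.339, p₀ = 0.103.
Under exogeneity and monotonicity, PNS = p₁ − p₀.
PNS = 0.339 − 0.103 = 0.236

PNS ≈ 0.236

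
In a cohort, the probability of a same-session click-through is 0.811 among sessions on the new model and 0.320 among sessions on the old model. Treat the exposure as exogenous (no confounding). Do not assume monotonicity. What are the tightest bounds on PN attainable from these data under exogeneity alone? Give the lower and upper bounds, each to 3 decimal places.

Let p₁ = 0.811, p₀ = 0.32.
Under exogeneity alone the bounds on PN are max{0,(p₁−p₀)/p₁} ≤ PN ≤ min{1,(1−p₀)/p₁}.
  lower = (p₁ − p₀)/p₁ = 0.491 / 0.811 ≈ 0.6054
  upper = min{1, (1 − p₀)/p₁} = 0.68 / 0.811 ≈ 0.8385

0.605 ≤ PN ≤ 0.838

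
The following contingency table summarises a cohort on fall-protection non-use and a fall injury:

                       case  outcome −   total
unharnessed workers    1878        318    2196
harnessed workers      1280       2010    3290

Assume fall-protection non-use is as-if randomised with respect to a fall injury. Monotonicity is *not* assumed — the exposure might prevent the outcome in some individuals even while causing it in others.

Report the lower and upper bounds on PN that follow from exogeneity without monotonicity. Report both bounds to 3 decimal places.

0.545 ≤ PN ≤ 0.714

p₁ = P(outcome | exposed) = 1878/2196 = 0.85519
p₀ = P(outcome | unexposed) = 1280/3290 = 0.38906
Under exogeneity alone the bounds on PN are max{0,(p₁−p₀)/p₁} ≤ PN ≤ min{1,(1−p₀)/p₁}.
  lower = (p₁ − p₀)/p₁ = 0.46613 / 0.85519 ≈ 0.5451
  upper = min{1, (1 − p₀)/p₁} = 0.61094 / 0.85519 ≈ 0.7144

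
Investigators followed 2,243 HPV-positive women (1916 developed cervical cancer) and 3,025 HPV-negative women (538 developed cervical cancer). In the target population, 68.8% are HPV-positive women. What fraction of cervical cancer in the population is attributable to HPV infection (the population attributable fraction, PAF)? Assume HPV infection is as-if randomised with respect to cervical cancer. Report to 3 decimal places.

p₁ = P(outcome | exposed) = 1916/2243 = 0.85421
p₀ = P(outcome | unexposed) = 538/3025 = 0.17785
Overall risk P(Y=1) = π·p₁ + (1−π)·p₀ = 0.688×0.85421 + 0.312×0.17785 = 0.64319.
Under exogeneity, PAF = [P(Y=1) − p₀] / P(Y=1).
PAF = (0.64319 − 0.17785) / 0.64319 ≈ 0.7235

PAF ≈ 0.723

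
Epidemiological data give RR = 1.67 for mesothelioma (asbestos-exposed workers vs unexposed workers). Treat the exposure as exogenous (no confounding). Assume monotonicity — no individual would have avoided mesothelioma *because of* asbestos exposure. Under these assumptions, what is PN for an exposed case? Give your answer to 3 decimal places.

PN ≈ 0.401

Under exogeneity and monotonicity, PN = (RR − 1) / RR = 1 − 1/RR.
PN = (1.67 − 1) / 1.67 = 0.67 / 1.67 ≈ 0.4012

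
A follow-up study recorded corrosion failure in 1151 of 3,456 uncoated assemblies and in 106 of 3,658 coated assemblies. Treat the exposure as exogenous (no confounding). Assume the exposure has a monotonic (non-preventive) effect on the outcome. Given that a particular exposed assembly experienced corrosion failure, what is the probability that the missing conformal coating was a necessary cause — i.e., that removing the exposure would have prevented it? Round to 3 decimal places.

PN ≈ 0.913

p₁ = P(outcome | exposed) = 1151/3456 = 0.33304
p₀ = P(outcome | unexposed) = 106/3658 = 0.028978
Under exogeneity and monotonicity, PN = (p₁ − p₀) / p₁.
PN = (0.33304 − 0.028978) / 0.33304 = 0.30407 / 0.33304 ≈ 0.9130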